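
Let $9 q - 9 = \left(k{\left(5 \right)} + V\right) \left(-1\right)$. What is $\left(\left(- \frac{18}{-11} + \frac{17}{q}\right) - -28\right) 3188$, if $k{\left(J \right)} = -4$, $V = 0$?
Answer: $\frac{18876148}{143} \approx 1.32 \cdot 10^{5}$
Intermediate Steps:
$q = \frac{13}{9}$ ($q = 1 + \frac{\left(-4 + 0\right) \left(-1\right)}{9} = 1 + \frac{\left(-4\right) \left(-1\right)}{9} = 1 + \frac{1}{9} \cdot 4 = 1 + \frac{4}{9} = \frac{13}{9} \approx 1.4444$)
$\left(\left(- \frac{18}{-11} + \frac{17}{q}\right) - -28\right) 3188 = \left(\left(- \frac{18}{-11} + \frac{17}{\frac{13}{9}}\right) - -28\right) 3188 = \left(\left(\left(-18\right) \left(- \frac{1}{11}\right) + 17 \cdot \frac{9}{13}\right) + 28\right) 3188 = \left(\left(\frac{18}{11} + \frac{153}{13}\right) + 28\right) 3188 = \left(\frac{1917}{143} + 28\right) 3188 = \frac{5921}{143} \cdot 3188 = \frac{18876148}{143}$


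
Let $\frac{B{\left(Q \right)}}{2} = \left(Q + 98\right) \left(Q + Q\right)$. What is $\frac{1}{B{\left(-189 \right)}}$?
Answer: $\frac{1}{68796} \approx 1.4536 \cdot 10^{-5}$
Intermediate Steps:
$B{\left(Q \right)} = 4 Q \left(98 + Q\right)$ ($B{\left(Q \right)} = 2 \left(Q + 98\right) \left(Q + Q\right) = 2 \left(98 + Q\right) 2 Q = 2 \cdot 2 Q \left(98 + Q\right) = 4 Q \left(98 + Q\right)$)
$\frac{1}{B{\left(-189 \right)}} = \frac{1}{4 \left(-189\right) \left(98 - 189\right)} = \frac{1}{4 \left(-189\right) \left(-91\right)} = \frac{1}{68796}$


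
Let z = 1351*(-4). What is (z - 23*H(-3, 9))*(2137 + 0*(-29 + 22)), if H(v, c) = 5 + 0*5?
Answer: -11794103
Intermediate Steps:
H(v, c) = 5 (H(v, c) = 5 + 0 = 5)
z = -5404
(z - 23*H(-3, 9))*(2137 + 0*(-29 + 22)) = (-5404 - 23*5)*(2137 + 0*(-29 + 22)) = (-5404 - 115)*(2137 + 0*(-7)) = -5519*(2137 + 0) = -5519*2137 = -11794103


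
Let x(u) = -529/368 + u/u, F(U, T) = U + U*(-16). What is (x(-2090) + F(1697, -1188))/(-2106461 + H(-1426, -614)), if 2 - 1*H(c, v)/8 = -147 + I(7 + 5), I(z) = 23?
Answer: 407287/33687248 ≈ 0.012090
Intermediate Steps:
F(U, T) = -15*U (F(U, T) = U - 16*U = -15*U)
H(c, v) = 1008 (H(c, v) = 16 - 8*(-147 + 23) = 16 - 8*(-124) = 16 + 992 = 1008)
x(u) = -7/16 (x(u) = -529*1/368 + 1 = -23/16 + 1 = -7/16)
(x(-2090) + F(1697, -1188))/(-2106461 + H(-1426, -614)) = (-7/16 - 15*1697)/(-2106461 + 1008) = (-7/16 - 25455)/(-2105453) = -407287/16*(-1/2105453) = 407287/33687248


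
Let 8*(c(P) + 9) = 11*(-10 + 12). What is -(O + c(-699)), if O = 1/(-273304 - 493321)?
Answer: 19165629/3066500 ≈ 6.2500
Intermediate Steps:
c(P) = -25/4 (c(P) = -9 + (11*(-10 + 12))/8 = -9 + (11*2)/8 = -9 + (⅛)*22 = -9 + 11/4 = -25/4)
O = -1/766625 (O = 1/(-766625) = -1/766625 ≈ -1.3044e-6)
-(O + c(-699)) = -(-1/766625 - 25/4) = -1*(-19165629/3066500) = 19165629/3066500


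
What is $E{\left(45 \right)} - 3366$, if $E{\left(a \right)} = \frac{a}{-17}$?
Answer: $- \frac{57267}{17} \approx -3368.6$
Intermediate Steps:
$E{\left(a \right)} = - \frac{a}{17}$ ($E{\left(a \right)} = a \left(- \frac{1}{17}\right) = - \frac{a}{17}$)
$E{\left(45 \right)} - 3366 = \left(- \frac{1}{17}\right) 45 - 3366 = - \frac{45}{17} - 3366 = - \frac{57267}{17}$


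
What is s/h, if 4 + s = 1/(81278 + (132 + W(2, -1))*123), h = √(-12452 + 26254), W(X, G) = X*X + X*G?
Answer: -391039*√13802/1349283520 ≈ -0.034048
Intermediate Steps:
W(X, G) = X² + G*X
h = √13802 ≈ 117.48
s = -391039/97760 (s = -4 + 1/(81278 + (132 + 2*(-1 + 2))*123) = -4 + 1/(81278 + (132 + 2*1)*123) = -4 + 1/(81278 + (132 + 2)*123) = -4 + 1/(81278 + 134*123) = -4 + 1/(81278 + 16482) = -4 + 1/97760 = -391039/97760 ≈ -4.0000)
s/h = -391039*√13802/13802/97760 = -391039*√13802/1349283520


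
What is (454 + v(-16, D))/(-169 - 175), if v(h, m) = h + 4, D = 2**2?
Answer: -221/172 ≈ -1.2849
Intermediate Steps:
D = 4
v(h, m) = 4 + h
(454 + v(-16, D))/(-169 - 175) = (454 + (4 - 16))/(-169 - 175) = (454 - 12)/(-344) = -1/344*442 = -221/172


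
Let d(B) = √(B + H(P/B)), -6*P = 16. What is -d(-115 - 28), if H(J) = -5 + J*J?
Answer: -2*I*√6809501/429 ≈ -12.166*I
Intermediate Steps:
P = -8/3 (P = -⅙*16 = -8/3 ≈ -2.6667)
H(J) = -5 + J²
d(B) = √(-5 + B + 64/(9*B²)) (d(B) = √(B + (-5 + (-8/(3*B))²)) = √(B + (-5 + 64/(9*B²))) = √(-5 + B + 64/(9*B²)))
-d(-115 - 28) = -√(-45 + 9*(-115 - 28) + 64/(-115 - 28)²)/3 = -√(-45 + 9*(-143) + 64/(-143)²)/3 = -√(-45 - 1287 + 64*(1/20449))/3 = -√(-45 - 1287 + 64/20449)/3 = -√(-27238004/20449)/3 = -2*I*√6809501/143/3 = -2*I*√6809501/429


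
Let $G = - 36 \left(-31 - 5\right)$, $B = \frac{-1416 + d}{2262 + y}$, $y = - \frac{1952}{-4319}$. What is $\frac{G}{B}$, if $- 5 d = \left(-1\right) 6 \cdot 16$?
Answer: $- \frac{879437700}{418943} \approx -2099.2$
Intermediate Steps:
$d = \frac{96}{5}$ ($d = - \frac{\left(-1\right) 6 \cdot 16}{5} = - \frac{\left(-6\right) 16}{5} = \left(- \frac{1}{5}\right) \left(-96\right) = \frac{96}{5} \approx 19.2$)
$y = \frac{1952}{4319}$ ($y = \left(-1952\right) \left(- \frac{1}{4319}\right) = \frac{1952}{4319} \approx 0.45196$)
$B = - \frac{15081948}{24428825}$ ($B = \frac{-1416 + \frac{96}{5}}{2262 + \frac{1952}{4319}} = - \frac{6984}{5 \cdot \frac{9771530}{4319}} = \left(- \frac{6984}{5}\right) \frac{4319}{9771530} = - \frac{15081948}{24428825} \approx -0.61738$)
$G = 1296$ ($G = \left(-36\right) \left(-36\right) = 1296$)
$\frac{G}{B} = \frac{1296}{- \frac{15081948}{24428825}} = 1296 \left(- \frac{24428825}{15081948}\right) = - \frac{879437700}{418943}$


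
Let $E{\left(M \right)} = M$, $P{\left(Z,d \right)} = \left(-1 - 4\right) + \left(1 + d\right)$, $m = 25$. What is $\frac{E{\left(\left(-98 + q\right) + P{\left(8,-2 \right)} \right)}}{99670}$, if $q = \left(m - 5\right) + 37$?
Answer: $- \frac{47}{99670} \approx -0.00047156$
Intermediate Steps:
$P{\left(Z,d \right)} = -4 + d$ ($P{\left(Z,d \right)} = -5 + \left(1 + d\right) = -4 + d$)
$q = 57$ ($q = \left(25 - 5\right) + 37 = 20 + 37 = 57$)
$\frac{E{\left(\left(-98 + q\right) + P{\left(8,-2 \right)} \right)}}{99670} = \frac{\left(-98 + 57\right) - 6}{99670} = \left(-41 - 6\right) \frac{1}{99670} = \left(-47\right) \frac{1}{99670} = - \frac{47}{99670}$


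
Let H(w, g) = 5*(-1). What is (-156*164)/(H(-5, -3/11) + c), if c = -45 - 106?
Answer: 164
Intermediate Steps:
H(w, g) = -5
c = -151
(-156*164)/(H(-5, -3/11) + c) = (-156*164)/(-5 - 151) = -25584/(-156) = -25584*(-1/156) = 164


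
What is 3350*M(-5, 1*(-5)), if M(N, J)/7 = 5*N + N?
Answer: -703500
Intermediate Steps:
M(N, J) = 42*N (M(N, J) = 7*(5*N + N) = 7*(6*N) = 42*N)
3350*M(-5, 1*(-5)) = 3350*(42*(-5)) = 3350*(-210) = -703500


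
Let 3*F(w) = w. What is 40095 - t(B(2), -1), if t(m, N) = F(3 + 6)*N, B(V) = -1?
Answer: 40098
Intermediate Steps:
F(w) = w/3
t(m, N) = 3*N (t(m, N) = ((3 + 6)/3)*N = ((1/3)*9)*N = 3*N)
40095 - t(B(2), -1) = 40095 - 3*(-1) = 40095 - 1*(-3) = 40095 + 3 = 40098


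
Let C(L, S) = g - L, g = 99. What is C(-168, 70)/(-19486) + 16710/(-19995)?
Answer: -22063315/25974838 ≈ -0.84941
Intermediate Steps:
C(L, S) = 99 - L
C(-168, 70)/(-19486) + 16710/(-19995) = (99 - 1*(-168))/(-19486) + 16710/(-19995) = (99 + 168)*(-1/19486) + 16710*(-1/19995) = 267*(-1/19486) - 1114/1333 = -267/19486 - 1114/1333 = -22063315/25974838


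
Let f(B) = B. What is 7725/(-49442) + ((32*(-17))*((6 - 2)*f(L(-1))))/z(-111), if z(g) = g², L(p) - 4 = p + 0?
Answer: -139312367/203058294 ≈ -0.68607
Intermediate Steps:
L(p) = 4 + p (L(p) = 4 + (p + 0) = 4 + p)
7725/(-49442) + ((32*(-17))*((6 - 2)*f(L(-1))))/z(-111) = 7725/(-49442) + ((32*(-17))*((6 - 2)*(4 - 1)))/((-111)²) = 7725*(-1/49442) - 2176*3/12321 = -7725/49442 - 544*12*(1/12321) = -7725/49442 - 6528*1/12321 = -7725/49442 - 2176/4107 = -139312367/203058294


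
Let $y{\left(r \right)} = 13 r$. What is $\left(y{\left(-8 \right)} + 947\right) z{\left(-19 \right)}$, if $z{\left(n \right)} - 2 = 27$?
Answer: $24447$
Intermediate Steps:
$z{\left(n \right)} = 29$ ($z{\left(n \right)} = 2 + 27 = 29$)
$\left(y{\left(-8 \right)} + 947\right) z{\left(-19 \right)} = \left(13 \left(-8\right) + 947\right) 29 = \left(-104 + 947\right) 29 = 843 \cdot 29 = 24447$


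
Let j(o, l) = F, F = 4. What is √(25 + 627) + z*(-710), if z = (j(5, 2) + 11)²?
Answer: -159750 + 2*√163 ≈ -1.5972e+5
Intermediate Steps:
j(o, l) = 4
z = 225 (z = (4 + 11)² = 15² = 225)
√(25 + 627) + z*(-710) = √(25 + 627) + 225*(-710) = √652 - 159750 = 2*√163 - 159750 = -159750 + 2*√163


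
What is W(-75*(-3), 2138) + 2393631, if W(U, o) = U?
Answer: 2393856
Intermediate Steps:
W(-75*(-3), 2138) + 2393631 = -75*(-3) + 2393631 = 225 + 2393631 = 2393856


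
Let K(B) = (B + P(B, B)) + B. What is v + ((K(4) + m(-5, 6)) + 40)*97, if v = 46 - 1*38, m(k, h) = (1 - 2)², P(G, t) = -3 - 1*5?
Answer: 3985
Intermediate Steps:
P(G, t) = -8 (P(G, t) = -3 - 5 = -8)
K(B) = -8 + 2*B (K(B) = (B - 8) + B = (-8 + B) + B = -8 + 2*B)
m(k, h) = 1 (m(k, h) = (-1)² = 1)
v = 8 (v = 46 - 38 = 8)
v + ((K(4) + m(-5, 6)) + 40)*97 = 8 + (((-8 + 2*4) + 1) + 40)*97 = 8 + (((-8 + 8) + 1) + 40)*97 = 8 + ((0 + 1) + 40)*97 = 8 + (1 + 40)*97 = 8 + 41*97 = 8 + 3977 = 3985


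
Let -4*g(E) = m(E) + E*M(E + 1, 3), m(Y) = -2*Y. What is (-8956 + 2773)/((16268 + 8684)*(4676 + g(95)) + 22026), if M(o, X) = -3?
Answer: -2061/39886876 ≈ -5.1671e-5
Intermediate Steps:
g(E) = 5*E/4 (g(E) = -(-2*E + E*(-3))/4 = -(-2*E - 3*E)/4 = -(-5)*E/4 = 5*E/4)
(-8956 + 2773)/((16268 + 8684)*(4676 + g(95)) + 22026) = (-8956 + 2773)/((16268 + 8684)*(4676 + (5/4)*95) + 22026) = -6183/(24952*(4676 + 475/4) + 22026) = -6183/(24952*(19179/4) + 22026) = -6183/(119638602 + 22026) = -6183/119660628 = -6183*1/119660628 = -2061/39886876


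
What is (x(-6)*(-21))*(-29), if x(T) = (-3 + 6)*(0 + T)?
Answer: -10962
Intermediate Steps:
x(T) = 3*T
(x(-6)*(-21))*(-29) = ((3*(-6))*(-21))*(-29) = -18*(-21)*(-29) = 378*(-29) = -10962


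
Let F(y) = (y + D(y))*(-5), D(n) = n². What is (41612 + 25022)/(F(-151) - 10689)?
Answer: -66634/123939 ≈ -0.53764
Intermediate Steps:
F(y) = -5*y - 5*y² (F(y) = (y + y²)*(-5) = -5*y - 5*y²)
(41612 + 25022)/(F(-151) - 10689) = (41612 + 25022)/(5*(-151)*(-1 - 1*(-151)) - 10689) = 66634/(5*(-151)*(-1 + 151) - 10689) = 66634/(5*(-151)*150 - 10689) = 66634/(-113250 - 10689) = 66634/(-123939) = 66634*(-1/123939) = -66634/123939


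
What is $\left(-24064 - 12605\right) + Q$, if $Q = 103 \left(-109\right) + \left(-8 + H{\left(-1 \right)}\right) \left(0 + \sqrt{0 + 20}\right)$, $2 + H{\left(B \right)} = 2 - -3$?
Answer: $-47896 - 10 \sqrt{5} \approx -47918.0$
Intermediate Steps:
$H{\left(B \right)} = 3$ ($H{\left(B \right)} = -2 + \left(2 - -3\right) = -2 + \left(2 + 3\right) = -2 + 5 = 3$)
$Q = -11227 - 10 \sqrt{5}$ ($Q = 103 \left(-109\right) + \left(-8 + 3\right) \left(0 + \sqrt{0 + 20}\right) = -11227 - 5 \left(0 + \sqrt{20}\right) = -11227 - 5 \left(0 + 2 \sqrt{5}\right) = -11227 - 5 \cdot 2 \sqrt{5} = -11227 - 10 \sqrt{5} \approx -11249.0$)
$\left(-24064 - 12605\right) + Q = \left(-24064 - 12605\right) - \left(11227 + 10 \sqrt{5}\right) = -36669 - \left(11227 + 10 \sqrt{5}\right) = -47896 - 10 \sqrt{5}$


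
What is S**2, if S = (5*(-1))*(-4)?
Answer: 400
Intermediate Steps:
S = 20 (S = -5*(-4) = 20)
S**2 = 20**2 = 400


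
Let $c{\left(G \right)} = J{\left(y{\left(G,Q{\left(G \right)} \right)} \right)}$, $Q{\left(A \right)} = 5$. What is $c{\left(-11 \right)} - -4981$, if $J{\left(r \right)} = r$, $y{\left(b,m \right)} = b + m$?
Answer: $4975$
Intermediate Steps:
$c{\left(G \right)} = 5 + G$ ($c{\left(G \right)} = G + 5 = 5 + G$)
$c{\left(-11 \right)} - -4981 = \left(5 - 11\right) - -4981 = -6 + 4981 = 4975$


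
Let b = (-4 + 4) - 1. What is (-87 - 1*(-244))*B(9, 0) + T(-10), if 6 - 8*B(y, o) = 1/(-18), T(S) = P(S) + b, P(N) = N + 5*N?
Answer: 8329/144 ≈ 57.840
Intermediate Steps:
P(N) = 6*N
b = -1 (b = 0 - 1 = -1)
T(S) = -1 + 6*S (T(S) = 6*S - 1 = -1 + 6*S)
B(y, o) = 109/144 (B(y, o) = ¾ - ⅛/(-18) = ¾ - ⅛*(-1/18) = ¾ + 1/144 = 109/144)
(-87 - 1*(-244))*B(9, 0) + T(-10) = (-87 - 1*(-244))*(109/144) + (-1 + 6*(-10)) = (-87 + 244)*(109/144) + (-1 - 60) = 157*(109/144) - 61 = 17113/144 - 61 = 8329/144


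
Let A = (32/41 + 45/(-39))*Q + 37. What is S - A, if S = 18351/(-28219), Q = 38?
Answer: -352895904/15040727 ≈ -23.463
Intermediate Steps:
S = -18351/28219 (S = 18351*(-1/28219) = -18351/28219 ≈ -0.65031)
A = 12159/533 (A = (32/41 + 45/(-39))*38 + 37 = (32*(1/41) + 45*(-1/39))*38 + 37 = (32/41 - 15/13)*38 + 37 = -199/533*38 + 37 = -7562/533 + 37 = 12159/533 ≈ 22.812)
S - A = -18351/28219 - 1*12159/533 = -18351/28219 - 12159/533 = -352895904/15040727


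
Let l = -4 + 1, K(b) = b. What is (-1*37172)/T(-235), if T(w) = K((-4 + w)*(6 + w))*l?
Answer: 37172/164193 ≈ 0.22639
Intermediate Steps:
l = -3
T(w) = -3*(-4 + w)*(6 + w) (T(w) = ((-4 + w)*(6 + w))*(-3) = -3*(-4 + w)*(6 + w))
(-1*37172)/T(-235) = (-1*37172)/(72 - 6*(-235) - 3*(-235)**2) = -37172/(72 + 1410 - 3*55225) = -37172/(72 + 1410 - 165675) = -37172/(-164193) = -37172*(-1/164193) = 37172/164193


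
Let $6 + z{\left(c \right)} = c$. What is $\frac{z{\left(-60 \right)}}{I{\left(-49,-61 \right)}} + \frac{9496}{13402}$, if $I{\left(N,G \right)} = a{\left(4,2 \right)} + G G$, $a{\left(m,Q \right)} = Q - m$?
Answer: $\frac{17215546}{24921019} \approx 0.6908$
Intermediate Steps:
$z{\left(c \right)} = -6 + c$
$I{\left(N,G \right)} = -2 + G^{2}$ ($I{\left(N,G \right)} = \left(2 - 4\right) + G G = \left(2 - 4\right) + G^{2} = -2 + G^{2}$)
$\frac{z{\left(-60 \right)}}{I{\left(-49,-61 \right)}} + \frac{9496}{13402} = \frac{-6 - 60}{-2 + \left(-61\right)^{2}} + \frac{9496}{13402} = - \frac{66}{-2 + 3721} + 9496 \cdot \frac{1}{13402} = - \frac{66}{3719} + \frac{4748}{6701} = \frac{17215546}{24921019}$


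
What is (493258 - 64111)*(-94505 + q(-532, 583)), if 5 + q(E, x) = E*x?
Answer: -173661199902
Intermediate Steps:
q(E, x) = -5 + E*x
(493258 - 64111)*(-94505 + q(-532, 583)) = (493258 - 64111)*(-94505 + (-5 - 532*583)) = 429147*(-94505 + (-5 - 310156)) = 429147*(-94505 - 310161) = 429147*(-404666) = -173661199902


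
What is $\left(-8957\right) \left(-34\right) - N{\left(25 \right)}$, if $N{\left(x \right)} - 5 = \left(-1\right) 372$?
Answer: $304905$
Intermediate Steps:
$N{\left(x \right)} = -367$ ($N{\left(x \right)} = 5 - 372 = -367$)
$\left(-8957\right) \left(-34\right) - N{\left(25 \right)} = \left(-8957\right) \left(-34\right) - -367 = 304538 + 367 = 304905$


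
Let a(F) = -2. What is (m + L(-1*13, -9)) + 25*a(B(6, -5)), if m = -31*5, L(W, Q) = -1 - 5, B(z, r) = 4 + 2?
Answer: -211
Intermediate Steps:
B(z, r) = 6
L(W, Q) = -6
m = -155
(m + L(-1*13, -9)) + 25*a(B(6, -5)) = (-155 - 6) + 25*(-2) = -161 - 50 = -211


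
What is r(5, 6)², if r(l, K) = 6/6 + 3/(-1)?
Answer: 4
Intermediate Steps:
r(l, K) = -2 (r(l, K) = 6*(⅙) + 3*(-1) = 1 - 3 = -2)
r(5, 6)² = (-2)² = 4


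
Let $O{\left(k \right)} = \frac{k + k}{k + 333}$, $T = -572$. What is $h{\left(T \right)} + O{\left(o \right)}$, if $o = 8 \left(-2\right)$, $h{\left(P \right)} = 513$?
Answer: $\frac{162589}{317} \approx 512.9$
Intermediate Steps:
$o = -16$
$O{\left(k \right)} = \frac{2 k}{333 + k}$
$h{\left(T \right)} + O{\left(o \right)} = 513 + 2 \left(-16\right) \frac{1}{333 - 16} = 513 + 2 \left(-16\right) \frac{1}{317} = 513 - \frac{32}{317} = \frac{162589}{317}$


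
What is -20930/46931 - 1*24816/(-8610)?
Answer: 164072066/67345985 ≈ 2.4363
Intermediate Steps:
-20930/46931 - 1*24816/(-8610) = -20930*1/46931 - 24816*(-1/8610) = -20930/46931 + 4136/1435 = 164072066/67345985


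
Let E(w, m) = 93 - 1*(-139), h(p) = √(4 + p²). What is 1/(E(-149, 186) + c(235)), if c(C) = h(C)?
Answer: -232/1405 + √55229/1405 ≈ 0.0021413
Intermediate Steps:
E(w, m) = 232 (E(w, m) = 93 + 139 = 232)
c(C) = √(4 + C²)
1/(E(-149, 186) + c(235)) = 1/(232 + √(4 + 235²)) = 1/(232 + √(4 + 55225)) = 1/(232 + √55229)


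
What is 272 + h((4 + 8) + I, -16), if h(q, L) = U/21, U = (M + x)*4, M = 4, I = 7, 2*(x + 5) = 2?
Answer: 272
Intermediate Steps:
x = -4 (x = -5 + (½)*2 = -5 + 1 = -4)
U = 0 (U = (4 - 4)*4 = 0*4 = 0)
h(q, L) = 0 (h(q, L) = 0/21 = 0*(1/21) = 0)
272 + h((4 + 8) + I, -16) = 272 + 0 = 272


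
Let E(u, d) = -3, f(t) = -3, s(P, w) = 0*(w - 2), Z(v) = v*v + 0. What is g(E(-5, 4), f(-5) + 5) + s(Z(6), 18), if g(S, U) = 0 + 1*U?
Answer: 2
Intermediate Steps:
Z(v) = v² (Z(v) = v² + 0 = v²)
s(P, w) = 0 (s(P, w) = 0*(-2 + w) = 0)
g(S, U) = U (g(S, U) = 0 + U = U)
g(E(-5, 4), f(-5) + 5) + s(Z(6), 18) = (-3 + 5) + 0 = 2 + 0 = 2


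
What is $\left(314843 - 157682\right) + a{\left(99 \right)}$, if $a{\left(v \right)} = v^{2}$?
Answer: $166962$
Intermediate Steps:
$\left(314843 - 157682\right) + a{\left(99 \right)} = \left(314843 - 157682\right) + 99^{2} = 157161 + 9801 = 166962$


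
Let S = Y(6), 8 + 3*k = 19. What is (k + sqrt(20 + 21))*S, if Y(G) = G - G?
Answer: 0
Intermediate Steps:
Y(G) = 0
k = 11/3 (k = -8/3 + (1/3)*19 = -8/3 + 19/3 = 11/3 ≈ 3.6667)
S = 0
(k + sqrt(20 + 21))*S = (11/3 + sqrt(20 + 21))*0 = (11/3 + sqrt(41))*0 = 0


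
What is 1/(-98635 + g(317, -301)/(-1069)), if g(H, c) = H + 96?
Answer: -1069/105441228 ≈ -1.0138e-5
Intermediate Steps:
g(H, c) = 96 + H
1/(-98635 + g(317, -301)/(-1069)) = 1/(-98635 + (96 + 317)/(-1069)) = 1/(-98635 + 413*(-1/1069)) = 1/(-98635 - 413/1069) = 1/(-105441228/1069) = -1069/105441228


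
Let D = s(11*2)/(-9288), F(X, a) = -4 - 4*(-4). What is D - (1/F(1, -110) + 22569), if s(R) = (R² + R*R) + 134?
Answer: -52405687/2322 ≈ -22569.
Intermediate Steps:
s(R) = 134 + 2*R² (s(R) = (R² + R²) + 134 = 2*R² + 134 = 134 + 2*R²)
F(X, a) = 12 (F(X, a) = -4 + 16 = 12)
D = -551/4644 (D = (134 + 2*(11*2)²)/(-9288) = (134 + 2*22²)*(-1/9288) = (134 + 2*484)*(-1/9288) = (134 + 968)*(-1/9288) = 1102*(-1/9288) = -551/4644 ≈ -0.11865)
D - (1/F(1, -110) + 22569) = -551/4644 - (1/12 + 22569) = -551/4644 - 1*270829/12 = -551/4644 - 270829/12 = -52405687/2322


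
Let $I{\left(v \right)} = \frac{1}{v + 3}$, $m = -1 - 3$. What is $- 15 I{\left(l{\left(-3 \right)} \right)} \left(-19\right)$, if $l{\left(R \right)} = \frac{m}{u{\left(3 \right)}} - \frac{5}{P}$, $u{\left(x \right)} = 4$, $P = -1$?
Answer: $\frac{285}{7} \approx 40.714$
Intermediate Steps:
$m = -4$ ($m = -1 - 3 = -4$)
$l{\left(R \right)} = 4$ ($l{\left(R \right)} = - \frac{4}{4} - \frac{5}{-1} = \left(-4\right) \frac{1}{4} - -5 = -1 + 5 = 4$)
$I{\left(v \right)} = \frac{1}{3 + v}$
$- 15 I{\left(l{\left(-3 \right)} \right)} \left(-19\right) = - \frac{15}{3 + 4} \left(-19\right) = - \frac{15}{7} \left(-19\right) = \left(-15\right) \frac{1}{7} \left(-19\right) = \left(- \frac{15}{7}\right) \left(-19\right) = \frac{285}{7}$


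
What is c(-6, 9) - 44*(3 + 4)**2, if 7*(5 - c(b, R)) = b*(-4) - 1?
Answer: -15080/7 ≈ -2154.3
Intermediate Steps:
c(b, R) = 36/7 + 4*b/7 (c(b, R) = 5 - (b*(-4) - 1)/7 = 5 - (-4*b - 1)/7 = 5 - (-1 - 4*b)/7 = 5 + (1/7 + 4*b/7) = 36/7 + 4*b/7)
c(-6, 9) - 44*(3 + 4)**2 = (36/7 + (4/7)*(-6)) - 44*(3 + 4)**2 = (36/7 - 24/7) - 44*7**2 = 12/7 - 44*49 = 12/7 - 2156 = -15080/7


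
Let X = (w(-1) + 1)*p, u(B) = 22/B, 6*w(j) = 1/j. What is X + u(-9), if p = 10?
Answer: 53/9 ≈ 5.8889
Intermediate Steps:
w(j) = 1/(6*j)
X = 25/3 (X = ((⅙)/(-1) + 1)*10 = ((⅙)*(-1) + 1)*10 = (-⅙ + 1)*10 = (⅚)*10 = 25/3 ≈ 8.3333)
X + u(-9) = 25/3 + 22/(-9) = 25/3 + 22*(-⅑) = 25/3 - 22/9 = 53/9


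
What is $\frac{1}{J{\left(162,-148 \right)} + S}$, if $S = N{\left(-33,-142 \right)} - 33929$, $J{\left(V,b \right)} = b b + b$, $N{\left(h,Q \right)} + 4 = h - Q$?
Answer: $- \frac{1}{12068} \approx -8.2864 \cdot 10^{-5}$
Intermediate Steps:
$N{\left(h,Q \right)} = -4 + h - Q$ ($N{\left(h,Q \right)} = -4 - \left(Q - h\right) = -4 + h - Q$)
$J{\left(V,b \right)} = b + b^{2}$ ($J{\left(V,b \right)} = b^{2} + b = b + b^{2}$)
$S = -33824$ ($S = \left(-4 - 33 - -142\right) - 33929 = \left(-4 - 33 + 142\right) - 33929 = 105 - 33929 = -33824$)
$\frac{1}{J{\left(162,-148 \right)} + S} = \frac{1}{- 148 \left(1 - 148\right) - 33824} = \frac{1}{\left(-148\right) \left(-147\right) - 33824} = \frac{1}{21756 - 33824} = \frac{1}{-12068} = - \frac{1}{12068}$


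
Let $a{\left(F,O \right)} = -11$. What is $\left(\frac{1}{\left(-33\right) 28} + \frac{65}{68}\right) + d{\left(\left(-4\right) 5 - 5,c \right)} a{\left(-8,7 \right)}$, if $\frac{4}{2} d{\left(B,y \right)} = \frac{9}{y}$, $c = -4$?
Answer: $\frac{418769}{31416} \approx 13.33$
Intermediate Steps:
$d{\left(B,y \right)} = \frac{9}{2 y}$ ($d{\left(B,y \right)} = \frac{9 \frac{1}{y}}{2} = \frac{9}{2 y}$)
$\left(\frac{1}{\left(-33\right) 28} + \frac{65}{68}\right) + d{\left(\left(-4\right) 5 - 5,c \right)} a{\left(-8,7 \right)} = \left(\frac{1}{\left(-33\right) 28} + \frac{65}{68}\right) + \frac{9}{2 \left(-4\right)} \left(-11\right) = \left(\left(- \frac{1}{33}\right) \frac{1}{28} + 65 \cdot \frac{1}{68}\right) + \frac{9}{2} \left(- \frac{1}{4}\right) \left(-11\right) = \left(- \frac{1}{924} + \frac{65}{68}\right) - - \frac{99}{8} = \frac{7499}{7854} + \frac{99}{8} = \frac{418769}{31416}$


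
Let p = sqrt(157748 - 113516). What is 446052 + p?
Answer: 446052 + 2*sqrt(11058) ≈ 4.4626e+5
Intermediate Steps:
p = 2*sqrt(11058) (p = sqrt(44232) = 2*sqrt(11058) ≈ 210.31)
446052 + p = 446052 + 2*sqrt(11058)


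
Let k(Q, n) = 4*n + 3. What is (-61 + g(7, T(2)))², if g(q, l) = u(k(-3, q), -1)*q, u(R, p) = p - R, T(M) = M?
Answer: 81225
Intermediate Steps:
k(Q, n) = 3 + 4*n
g(q, l) = q*(-4 - 4*q) (g(q, l) = (-1 - (3 + 4*q))*q = (-1 + (-3 - 4*q))*q = (-4 - 4*q)*q = q*(-4 - 4*q))
(-61 + g(7, T(2)))² = (-61 - 4*7*(1 + 7))² = (-61 - 4*7*8)² = (-61 - 224)² = (-285)² = 81225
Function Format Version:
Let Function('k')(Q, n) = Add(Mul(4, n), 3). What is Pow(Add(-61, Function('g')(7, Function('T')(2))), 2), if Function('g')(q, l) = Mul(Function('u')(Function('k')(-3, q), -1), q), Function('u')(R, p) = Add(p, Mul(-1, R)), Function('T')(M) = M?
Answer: 81225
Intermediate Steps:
Function('k')(Q, n) = Add(3, Mul(4, n))
Function('g')(q, l) = Mul(q, Add(-4, Mul(-4, q))) (Function('g')(q, l) = Mul(Add(-1, Mul(-1, Add(3, Mul(4, q)))), q) = Mul(Add(-1, Add(-3, Mul(-4, q))), q) = Mul(Add(-4, Mul(-4, q)), q) = Mul(q, Add(-4, Mul(-4, q))))
Pow(Add(-61, Function('g')(7, Function('T')(2))), 2) = Pow(Add(-61, Mul(-4, 7, Add(1, 7))), 2) = Pow(Add(-61, Mul(-4, 7, 8)), 2) = Pow(Add(-61, -224), 2) = Pow(-285, 2) = 81225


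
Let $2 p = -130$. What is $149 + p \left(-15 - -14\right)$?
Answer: $214$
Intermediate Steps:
$p = -65$ ($p = \frac{1}{2} \left(-130\right) = -65$)
$149 + p \left(-15 - -14\right) = 149 - 65 \left(-15 - -14\right) = 149 - 65 \left(-15 + 14\right) = 149 - -65 = 149 + 65 = 214$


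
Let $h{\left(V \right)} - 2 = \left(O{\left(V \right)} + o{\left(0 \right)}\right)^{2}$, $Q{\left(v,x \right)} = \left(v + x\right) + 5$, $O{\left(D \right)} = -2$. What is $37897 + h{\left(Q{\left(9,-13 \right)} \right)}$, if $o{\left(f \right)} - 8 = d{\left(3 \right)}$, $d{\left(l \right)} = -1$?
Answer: $37924$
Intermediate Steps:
$o{\left(f \right)} = 7$ ($o{\left(f \right)} = 8 - 1 = 7$)
$Q{\left(v,x \right)} = 5 + v + x$
$h{\left(V \right)} = 27$ ($h{\left(V \right)} = 2 + \left(-2 + 7\right)^{2} = 2 + 5^{2} = 2 + 25 = 27$)
$37897 + h{\left(Q{\left(9,-13 \right)} \right)} = 37897 + 27 = 37924$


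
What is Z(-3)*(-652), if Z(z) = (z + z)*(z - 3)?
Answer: -23472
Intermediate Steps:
Z(z) = 2*z*(-3 + z) (Z(z) = (2*z)*(-3 + z) = 2*z*(-3 + z))
Z(-3)*(-652) = (2*(-3)*(-3 - 3))*(-652) = (2*(-3)*(-6))*(-652) = 36*(-652) = -23472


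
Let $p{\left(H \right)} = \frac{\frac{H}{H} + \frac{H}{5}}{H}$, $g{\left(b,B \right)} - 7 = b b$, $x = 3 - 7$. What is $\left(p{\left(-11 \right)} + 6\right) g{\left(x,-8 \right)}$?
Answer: $\frac{7728}{55} \approx 140.51$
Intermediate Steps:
$x = -4$ ($x = 3 - 7 = -4$)
$g{\left(b,B \right)} = 7 + b^{2}$ ($g{\left(b,B \right)} = 7 + b b = 7 + b^{2}$)
$p{\left(H \right)} = \frac{1 + \frac{H}{5}}{H}$ ($p{\left(H \right)} = \frac{1 + H \frac{1}{5}}{H} = \frac{1 + \frac{H}{5}}{H}$)
$\left(p{\left(-11 \right)} + 6\right) g{\left(x,-8 \right)} = \left(\frac{5 - 11}{5 \left(-11\right)} + 6\right) \left(7 + \left(-4\right)^{2}\right) = \left(\frac{1}{5} \left(- \frac{1}{11}\right) \left(-6\right) + 6\right) \left(7 + 16\right) = \left(\frac{6}{55} + 6\right) 23 = \frac{336}{55} \cdot 23 = \frac{7728}{55}$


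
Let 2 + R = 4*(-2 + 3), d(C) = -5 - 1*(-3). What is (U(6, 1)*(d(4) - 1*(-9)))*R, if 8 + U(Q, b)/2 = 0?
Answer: -224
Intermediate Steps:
U(Q, b) = -16 (U(Q, b) = -16 + 2*0 = -16 + 0 = -16)
d(C) = -2 (d(C) = -5 + 3 = -2)
R = 2 (R = -2 + 4*(-2 + 3) = -2 + 4*1 = -2 + 4 = 2)
(U(6, 1)*(d(4) - 1*(-9)))*R = -16*(-2 - 1*(-9))*2 = -16*(-2 + 9)*2 = -16*7*2 = -112*2 = -224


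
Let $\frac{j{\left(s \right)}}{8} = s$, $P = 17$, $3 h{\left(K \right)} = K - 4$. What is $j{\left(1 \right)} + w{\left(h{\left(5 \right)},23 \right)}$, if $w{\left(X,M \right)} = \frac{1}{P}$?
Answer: $\frac{137}{17} \approx 8.0588$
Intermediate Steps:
$h{\left(K \right)} = - \frac{4}{3} + \frac{K}{3}$ ($h{\left(K \right)} = \frac{K - 4}{3} = \frac{-4 + K}{3} = - \frac{4}{3} + \frac{K}{3}$)
$j{\left(s \right)} = 8 s$
$w{\left(X,M \right)} = \frac{1}{17}$
$j{\left(1 \right)} + w{\left(h{\left(5 \right)},23 \right)} = 8 \cdot 1 + \frac{1}{17} = 8 + \frac{1}{17} = \frac{137}{17}$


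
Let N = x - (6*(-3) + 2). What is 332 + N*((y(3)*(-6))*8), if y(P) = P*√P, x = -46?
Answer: 332 + 4320*√3 ≈ 7814.5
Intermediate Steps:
y(P) = P^(3/2)
N = -30 (N = -46 - (6*(-3) + 2) = -46 - (-18 + 2) = -46 - 1*(-16) = -46 + 16 = -30)
332 + N*((y(3)*(-6))*8) = 332 - 30*3^(3/2)*(-6)*8 = 332 - 30*(3*√3)*(-6)*8 = 332 - 30*(-18*√3)*8 = 332 - (-4320)*√3 = 332 + 4320*√3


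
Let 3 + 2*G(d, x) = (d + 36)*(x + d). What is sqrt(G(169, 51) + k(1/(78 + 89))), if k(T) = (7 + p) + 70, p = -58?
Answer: 3*sqrt(10030)/2 ≈ 150.22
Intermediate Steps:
G(d, x) = -3/2 + (36 + d)*(d + x)/2 (G(d, x) = -3/2 + ((d + 36)*(x + d))/2 = -3/2 + ((36 + d)*(d + x))/2 = -3/2 + (36 + d)*(d + x)/2)
k(T) = 19 (k(T) = (7 - 58) + 70 = -51 + 70 = 19)
sqrt(G(169, 51) + k(1/(78 + 89))) = sqrt((-3/2 + (1/2)*169**2 + 18*169 + 18*51 + (1/2)*169*51) + 19) = sqrt((-3/2 + (1/2)*28561 + 3042 + 918 + 8619/2) + 19) = sqrt((-3/2 + 28561/2 + 3042 + 918 + 8619/2) + 19) = sqrt(45097/2 + 19) = sqrt(45135/2) = 3*sqrt(10030)/2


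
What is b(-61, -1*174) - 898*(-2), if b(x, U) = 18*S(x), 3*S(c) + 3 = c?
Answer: 1412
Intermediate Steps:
S(c) = -1 + c/3
b(x, U) = -18 + 6*x (b(x, U) = 18*(-1 + x/3) = -18 + 6*x)
b(-61, -1*174) - 898*(-2) = (-18 + 6*(-61)) - 898*(-2) = (-18 - 366) + 1796 = -384 + 1796 = 1412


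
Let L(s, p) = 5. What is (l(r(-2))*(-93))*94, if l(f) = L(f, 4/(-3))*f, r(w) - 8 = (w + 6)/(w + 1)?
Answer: -174840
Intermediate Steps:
r(w) = 8 + (6 + w)/(1 + w) (r(w) = 8 + (w + 6)/(w + 1) = 8 + (6 + w)/(1 + w))
l(f) = 5*f
(l(r(-2))*(-93))*94 = ((5*((14 + 9*(-2))/(1 - 2)))*(-93))*94 = ((5*((14 - 18)/(-1)))*(-93))*94 = ((5*(-1*(-4)))*(-93))*94 = ((5*4)*(-93))*94 = (20*(-93))*94 = -1860*94 = -174840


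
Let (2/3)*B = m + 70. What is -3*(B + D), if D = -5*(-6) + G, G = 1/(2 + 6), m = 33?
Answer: -4431/8 ≈ -553.88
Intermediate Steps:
G = 1/8 ≈ 0.12500
B = 309/2 (B = 3*(33 + 70)/2 = (3/2)*103 = 309/2 ≈ 154.50)
D = 241/8 (D = -5*(-6) + 1/8 = 30 + 1/8 = 241/8 ≈ 30.125)
-3*(B + D) = -3*(309/2 + 241/8) = -3*1477/8 = -4431/8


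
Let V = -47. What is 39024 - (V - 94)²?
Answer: 19143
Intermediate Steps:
39024 - (V - 94)² = 39024 - (-47 - 94)² = 39024 - 1*(-141)² = 39024 - 1*19881 = 39024 - 19881 = 19143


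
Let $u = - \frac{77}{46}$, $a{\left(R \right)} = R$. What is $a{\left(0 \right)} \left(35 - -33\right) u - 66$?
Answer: $-66$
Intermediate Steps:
$u = - \frac{77}{46}$ ($u = \left(-77\right) \frac{1}{46} = - \frac{77}{46} \approx -1.6739$)
$a{\left(0 \right)} \left(35 - -33\right) u - 66 = 0 \left(35 - -33\right) \left(- \frac{77}{46}\right) - 66 = 0 \left(35 + 33\right) \left(- \frac{77}{46}\right) - 66 = 0 \cdot 68 \left(- \frac{77}{46}\right) - 66 = 0 \left(- \frac{77}{46}\right) - 66 = 0 - 66 = -66$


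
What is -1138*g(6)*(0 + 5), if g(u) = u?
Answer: -34140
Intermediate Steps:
-1138*g(6)*(0 + 5) = -6828*(0 + 5) = -6828*5 = -1138*30 = -34140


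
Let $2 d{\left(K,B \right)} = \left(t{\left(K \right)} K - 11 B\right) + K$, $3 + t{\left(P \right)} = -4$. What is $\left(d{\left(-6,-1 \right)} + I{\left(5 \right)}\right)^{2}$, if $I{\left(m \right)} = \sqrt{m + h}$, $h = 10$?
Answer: $\frac{2269}{4} + 47 \sqrt{15} \approx 749.28$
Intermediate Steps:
$t{\left(P \right)} = -7$ ($t{\left(P \right)} = -3 - 4 = -7$)
$I{\left(m \right)} = \sqrt{10 + m}$ ($I{\left(m \right)} = \sqrt{m + 10} = \sqrt{10 + m}$)
$d{\left(K,B \right)} = - 3 K - \frac{11 B}{2}$ ($d{\left(K,B \right)} = \frac{\left(- 7 K - 11 B\right) + K}{2} = \frac{\left(- 11 B - 7 K\right) + K}{2} = \frac{- 11 B - 6 K}{2} = - 3 K - \frac{11 B}{2}$)
$\left(d{\left(-6,-1 \right)} + I{\left(5 \right)}\right)^{2} = \left(\left(\left(-3\right) \left(-6\right) - - \frac{11}{2}\right) + \sqrt{10 + 5}\right)^{2} = \left(\left(18 + \frac{11}{2}\right) + \sqrt{15}\right)^{2} = \left(\frac{47}{2} + \sqrt{15}\right)^{2}$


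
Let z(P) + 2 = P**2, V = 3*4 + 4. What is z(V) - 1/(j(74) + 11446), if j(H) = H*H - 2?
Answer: 4297679/16920 ≈ 254.00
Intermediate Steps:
V = 16 (V = 12 + 4 = 16)
z(P) = -2 + P**2
j(H) = -2 + H**2 (j(H) = H**2 - 2 = -2 + H**2)
z(V) - 1/(j(74) + 11446) = (-2 + 16**2) - 1/((-2 + 74**2) + 11446) = (-2 + 256) - 1/((-2 + 5476) + 11446) = 254 - 1/(5474 + 11446) = 254 - 1/16920 = 4297679/16920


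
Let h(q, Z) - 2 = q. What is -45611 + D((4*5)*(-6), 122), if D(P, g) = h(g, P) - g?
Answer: -45609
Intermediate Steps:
h(q, Z) = 2 + q
D(P, g) = 2 (D(P, g) = (2 + g) - g = 2)
-45611 + D((4*5)*(-6), 122) = -45611 + 2 = -45609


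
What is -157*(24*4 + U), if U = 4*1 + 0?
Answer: -15700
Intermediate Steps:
U = 4 (U = 4 + 0 = 4)
-157*(24*4 + U) = -157*(24*4 + 4) = -157*(96 + 4) = -157*100 = -15700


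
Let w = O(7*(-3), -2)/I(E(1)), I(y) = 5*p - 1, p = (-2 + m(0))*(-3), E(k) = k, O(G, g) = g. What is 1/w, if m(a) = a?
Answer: -29/2 ≈ -14.500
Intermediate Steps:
p = 6 (p = (-2 + 0)*(-3) = -2*(-3) = 6)
I(y) = 29 (I(y) = 5*6 - 1 = 30 - 1 = 29)
w = -2/29 ≈ -0.068966
1/w = 1/(-2/29) = -29/2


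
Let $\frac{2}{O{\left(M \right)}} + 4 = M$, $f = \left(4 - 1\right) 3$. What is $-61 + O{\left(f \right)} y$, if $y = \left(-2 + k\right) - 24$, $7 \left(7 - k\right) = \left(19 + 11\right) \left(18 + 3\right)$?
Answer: $- \frac{523}{5} \approx -104.6$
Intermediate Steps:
$f = 9$ ($f = \left(4 - 1\right) 3 = 3 \cdot 3 = 9$)
$O{\left(M \right)} = \frac{2}{-4 + M}$
$k = -83$ ($k = 7 - \frac{\left(19 + 11\right) \left(18 + 3\right)}{7} = 7 - \frac{30 \cdot 21}{7} = 7 - 90 = -83$)
$y = -109$ ($y = \left(-2 - 83\right) - 24 = -85 - 24 = -109$)
$-61 + O{\left(f \right)} y = -61 + \frac{2}{-4 + 9} \left(-109\right) = -61 + \frac{2}{5} \left(-109\right) = -61 - \frac{218}{5} = - \frac{523}{5}$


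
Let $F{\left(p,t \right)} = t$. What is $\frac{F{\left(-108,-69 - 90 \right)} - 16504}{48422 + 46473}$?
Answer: $- \frac{16663}{94895} \approx -0.17559$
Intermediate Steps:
$\frac{F{\left(-108,-69 - 90 \right)} - 16504}{48422 + 46473} = \frac{\left(-69 - 90\right) - 16504}{48422 + 46473} = \frac{\left(-69 - 90\right) - 16504}{94895} = \left(-159 - 16504\right) \frac{1}{94895} = \left(-16663\right) \frac{1}{94895} = - \frac{16663}{94895}$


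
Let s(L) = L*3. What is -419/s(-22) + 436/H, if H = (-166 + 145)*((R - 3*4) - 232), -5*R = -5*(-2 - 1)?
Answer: 244681/38038 ≈ 6.4325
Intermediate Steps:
s(L) = 3*L
R = -3 (R = -(-1)*(-2 - 1) = -(-1)*(-3) = -1/5*15 = -3)
H = 5187 (H = (-166 + 145)*((-3 - 3*4) - 232) = -21*((-3 - 12) - 232) = -21*(-15 - 232) = -21*(-247) = 5187)
-419/s(-22) + 436/H = -419/(3*(-22)) + 436/5187 = -419/(-66) + 436*(1/5187) = -419*(-1/66) + 436/5187 = 419/66 + 436/5187 = 244681/38038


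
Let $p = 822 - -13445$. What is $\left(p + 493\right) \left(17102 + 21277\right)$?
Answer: $566474040$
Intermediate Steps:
$p = 14267$ ($p = 822 + 13445 = 14267$)
$\left(p + 493\right) \left(17102 + 21277\right) = \left(14267 + 493\right) \left(17102 + 21277\right) = 14760 \cdot 38379 = 566474040$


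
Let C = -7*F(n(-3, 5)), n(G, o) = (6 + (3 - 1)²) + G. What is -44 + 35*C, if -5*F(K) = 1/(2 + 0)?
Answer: -39/2 ≈ -19.500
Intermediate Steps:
n(G, o) = 10 + G (n(G, o) = (6 + 2²) + G = (6 + 4) + G = 10 + G)
F(K) = -⅒ (F(K) = -1/(5*(2 + 0)) = -⅕/2 = -⅕*½ = -⅒)
C = 7/10 (C = -7*(-⅒) = 7/10 ≈ 0.70000)
-44 + 35*C = -44 + 35*(7/10) = -44 + 49/2 = -39/2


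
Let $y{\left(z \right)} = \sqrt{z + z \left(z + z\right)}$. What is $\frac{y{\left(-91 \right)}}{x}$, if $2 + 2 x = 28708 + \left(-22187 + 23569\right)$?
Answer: $\frac{\sqrt{16471}}{15044} \approx 0.0085309$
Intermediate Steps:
$x = 15044$ ($x = -1 + \frac{28708 + \left(-22187 + 23569\right)}{2} = -1 + \frac{28708 + 1382}{2} = -1 + \frac{1}{2} \cdot 30090 = -1 + 15045 = 15044$)
$y{\left(z \right)} = \sqrt{z + 2 z^{2}}$ ($y{\left(z \right)} = \sqrt{z + z 2 z} = \sqrt{z + 2 z^{2}}$)
$\frac{y{\left(-91 \right)}}{x} = \frac{\sqrt{- 91 \left(1 + 2 \left(-91\right)\right)}}{15044} = \sqrt{- 91 \left(1 - 182\right)} \frac{1}{15044} = \sqrt{\left(-91\right) \left(-181\right)} \frac{1}{15044} = \sqrt{16471} \cdot \frac{1}{15044} = \frac{\sqrt{16471}}{15044}$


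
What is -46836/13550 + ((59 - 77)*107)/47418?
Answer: -187247229/53542825 ≈ -3.4972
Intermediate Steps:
-46836/13550 + ((59 - 77)*107)/47418 = -46836*1/13550 - 18*107*(1/47418) = -23418/6775 - 1926*1/47418 = -23418/6775 - 321/7903 = -187247229/53542825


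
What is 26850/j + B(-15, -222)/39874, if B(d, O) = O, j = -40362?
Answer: -89964772/134116199 ≈ -0.67080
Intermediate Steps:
26850/j + B(-15, -222)/39874 = 26850/(-40362) - 222/39874 = 26850*(-1/40362) - 222*1/39874 = -4475/6727 - 111/19937 = -89964772/134116199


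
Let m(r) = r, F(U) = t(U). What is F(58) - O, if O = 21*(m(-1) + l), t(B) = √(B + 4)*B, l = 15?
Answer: -294 + 58*√62 ≈ 162.69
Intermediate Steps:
t(B) = B*√(4 + B) (t(B) = √(4 + B)*B = B*√(4 + B))
F(U) = U*√(4 + U)
O = 294 (O = 21*(-1 + 15) = 21*14 = 294)
F(58) - O = 58*√(4 + 58) - 1*294 = 58*√62 - 294 = -294 + 58*√62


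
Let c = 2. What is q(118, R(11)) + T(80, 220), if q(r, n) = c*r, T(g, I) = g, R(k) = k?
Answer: 316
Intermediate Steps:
q(r, n) = 2*r
q(118, R(11)) + T(80, 220) = 2*118 + 80 = 236 + 80 = 316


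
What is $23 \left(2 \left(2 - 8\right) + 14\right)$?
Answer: $46$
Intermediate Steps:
$23 \left(2 \left(2 - 8\right) + 14\right) = 23 \left(2 \left(-6\right) + 14\right) = 23 \left(-12 + 14\right) = 23 \cdot 2 = 46$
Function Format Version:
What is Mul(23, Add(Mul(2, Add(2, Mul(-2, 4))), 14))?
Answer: 46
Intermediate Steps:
Mul(23, Add(Mul(2, Add(2, Mul(-2, 4))), 14)) = Mul(23, Add(Mul(2, Add(2, -8)), 14)) = Mul(23, Add(Mul(2, -6), 14)) = Mul(23, Add(-12, 14)) = Mul(23, 2) = 46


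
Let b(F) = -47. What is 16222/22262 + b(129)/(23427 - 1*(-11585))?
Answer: 283459175/389718572 ≈ 0.72734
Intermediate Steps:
16222/22262 + b(129)/(23427 - 1*(-11585)) = 16222/22262 - 47/(23427 - 1*(-11585)) = 16222*(1/22262) - 47/(23427 + 11585) = 8111/11131 - 47/35012 = 283459175/389718572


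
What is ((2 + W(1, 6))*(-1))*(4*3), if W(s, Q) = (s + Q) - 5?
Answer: -48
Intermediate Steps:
W(s, Q) = -5 + Q + s (W(s, Q) = (Q + s) - 5 = -5 + Q + s)
((2 + W(1, 6))*(-1))*(4*3) = ((2 + (-5 + 6 + 1))*(-1))*(4*3) = ((2 + 2)*(-1))*12 = (4*(-1))*12 = -4*12 = -48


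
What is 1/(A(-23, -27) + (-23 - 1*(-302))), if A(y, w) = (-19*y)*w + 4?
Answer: -1/11516 ≈ -8.6836e-5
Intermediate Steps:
A(y, w) = 4 - 19*w*y (A(y, w) = -19*w*y + 4 = 4 - 19*w*y)
1/(A(-23, -27) + (-23 - 1*(-302))) = 1/((4 - 19*(-27)*(-23)) + (-23 - 1*(-302))) = 1/((4 - 11799) + (-23 + 302)) = 1/(-11795 + 279) = 1/(-11516) = -1/11516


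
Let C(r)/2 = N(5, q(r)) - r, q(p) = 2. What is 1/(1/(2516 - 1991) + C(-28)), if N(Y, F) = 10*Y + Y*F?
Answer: 525/92401 ≈ 0.0056818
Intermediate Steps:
N(Y, F) = 10*Y + F*Y
C(r) = 120 - 2*r (C(r) = 2*(5*(10 + 2) - r) = 2*(5*12 - r) = 2*(60 - r) = 120 - 2*r)
1/(1/(2516 - 1991) + C(-28)) = 1/(1/(2516 - 1991) + (120 - 2*(-28))) = 1/(1/525 + (120 + 56)) = 1/(1/525 + 176) = 1/(92401/525) = 525/92401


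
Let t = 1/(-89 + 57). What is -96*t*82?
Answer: 246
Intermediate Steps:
t = -1/32 (t = 1/(-32) = -1/32 ≈ -0.031250)
-96*t*82 = -96*(-1/32)*82 = 3*82 = 246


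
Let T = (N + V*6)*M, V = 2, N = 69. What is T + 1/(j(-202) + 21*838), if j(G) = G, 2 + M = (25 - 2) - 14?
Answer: 9863533/17396 ≈ 567.00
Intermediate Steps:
M = 7 (M = -2 + ((25 - 2) - 14) = -2 + (23 - 14) = -2 + 9 = 7)
T = 567 (T = (69 + 2*6)*7 = (69 + 12)*7 = 81*7 = 567)
T + 1/(j(-202) + 21*838) = 567 + 1/(-202 + 21*838) = 567 + 1/(-202 + 17598) = 567 + 1/17396 = 9863533/17396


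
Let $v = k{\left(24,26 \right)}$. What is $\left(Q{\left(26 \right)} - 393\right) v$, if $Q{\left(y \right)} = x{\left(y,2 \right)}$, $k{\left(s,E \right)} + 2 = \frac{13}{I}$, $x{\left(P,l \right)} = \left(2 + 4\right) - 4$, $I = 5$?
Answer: $- \frac{1173}{5} \approx -234.6$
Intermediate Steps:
$x{\left(P,l \right)} = 2$ ($x{\left(P,l \right)} = 6 - 4 = 2$)
$k{\left(s,E \right)} = \frac{3}{5}$ ($k{\left(s,E \right)} = -2 + \frac{13}{5} = \frac{3}{5}$)
$Q{\left(y \right)} = 2$
$v = \frac{3}{5} \approx 0.6$
$\left(Q{\left(26 \right)} - 393\right) v = \left(2 - 393\right) \frac{3}{5} = \left(-391\right) \frac{3}{5} = - \frac{1173}{5}$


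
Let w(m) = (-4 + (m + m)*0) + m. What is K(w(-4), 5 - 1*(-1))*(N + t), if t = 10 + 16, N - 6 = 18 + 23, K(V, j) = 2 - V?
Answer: 730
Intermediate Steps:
w(m) = -4 + m (w(m) = (-4 + (2*m)*0) + m = (-4 + 0) + m = -4 + m)
N = 47 (N = 6 + (18 + 23) = 6 + 41 = 47)
t = 26
K(w(-4), 5 - 1*(-1))*(N + t) = (2 - (-4 - 4))*(47 + 26) = (2 - 1*(-8))*73 = (2 + 8)*73 = 10*73 = 730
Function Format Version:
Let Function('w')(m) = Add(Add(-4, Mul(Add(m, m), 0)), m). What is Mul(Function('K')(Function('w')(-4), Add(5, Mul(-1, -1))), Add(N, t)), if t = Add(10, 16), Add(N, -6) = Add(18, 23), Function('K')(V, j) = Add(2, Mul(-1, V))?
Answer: 730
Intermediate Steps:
Function('w')(m) = Add(-4, m) (Function('w')(m) = Add(Add(-4, Mul(Mul(2, m), 0)), m) = Add(Add(-4, 0), m) = Add(-4, m))
N = 47 (N = Add(6, Add(18, 23)) = Add(6, 41) = 47)
t = 26
Mul(Function('K')(Function('w')(-4), Add(5, Mul(-1, -1))), Add(N, t)) = Mul(Add(2, Mul(-1, Add(-4, -4))), Add(47, 26)) = Mul(Add(2, Mul(-1, -8)), 73) = Mul(Add(2, 8), 73) = Mul(10, 73) = 730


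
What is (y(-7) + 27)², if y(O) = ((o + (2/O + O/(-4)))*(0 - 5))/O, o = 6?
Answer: 40157569/38416 ≈ 1045.3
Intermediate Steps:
y(O) = (-30 - 10/O + 5*O/4)/O (y(O) = ((6 + (2/O + O/(-4)))*(0 - 5))/O = ((6 + (2/O + O*(-¼)))*(-5))/O = ((6 + (2/O - O/4))*(-5))/O = ((6 + 2/O - O/4)*(-5))/O = (-30 - 10/O + 5*O/4)/O)
(y(-7) + 27)² = ((5/4 - 30/(-7) - 10/(-7)²) + 27)² = ((5/4 - 30*(-⅐) - 10*1/49) + 27)² = ((5/4 + 30/7 - 10/49) + 27)² = (1045/196 + 27)² = (6337/196)² = 40157569/38416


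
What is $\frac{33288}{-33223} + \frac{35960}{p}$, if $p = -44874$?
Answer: $- \frac{1344232396}{745424451} \approx -1.8033$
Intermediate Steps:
$\frac{33288}{-33223} + \frac{35960}{p} = \frac{33288}{-33223} + \frac{35960}{-44874} = 33288 \left(- \frac{1}{33223}\right) + 35960 \left(- \frac{1}{44874}\right) = - \frac{33288}{33223} - \frac{17980}{22437} = - \frac{1344232396}{745424451}$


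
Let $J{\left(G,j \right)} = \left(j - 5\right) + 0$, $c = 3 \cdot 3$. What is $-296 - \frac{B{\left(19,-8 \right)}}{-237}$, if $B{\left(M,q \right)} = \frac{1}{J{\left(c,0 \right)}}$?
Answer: $- \frac{350761}{1185} \approx -296.0$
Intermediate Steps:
$c = 9$
$J{\left(G,j \right)} = -5 + j$ ($J{\left(G,j \right)} = \left(-5 + j\right) + 0 = -5 + j$)
$B{\left(M,q \right)} = - \frac{1}{5}$ ($B{\left(M,q \right)} = \frac{1}{-5 + 0} = \frac{1}{-5} = - \frac{1}{5}$)
$-296 - \frac{B{\left(19,-8 \right)}}{-237} = -296 - - \frac{1}{5 \left(-237\right)} = -296 - \left(- \frac{1}{5}\right) \left(- \frac{1}{237}\right) = -296 - \frac{1}{1185} = - \frac{350761}{1185}$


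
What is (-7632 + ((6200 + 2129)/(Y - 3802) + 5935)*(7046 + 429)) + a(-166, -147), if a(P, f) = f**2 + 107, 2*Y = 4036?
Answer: 79108465581/1784 ≈ 4.4343e+7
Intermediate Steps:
Y = 2018 (Y = (1/2)*4036 = 2018)
a(P, f) = 107 + f**2
(-7632 + ((6200 + 2129)/(Y - 3802) + 5935)*(7046 + 429)) + a(-166, -147) = (-7632 + ((6200 + 2129)/(2018 - 3802) + 5935)*(7046 + 429)) + (107 + (-147)**2) = (-7632 + (8329/(-1784) + 5935)*7475) + (107 + 21609) = (-7632 + (8329*(-1/1784) + 5935)*7475) + 21716 = (-7632 + (-8329/1784 + 5935)*7475) + 21716 = (-7632 + (10579711/1784)*7475) + 21716 = (-7632 + 79083339725/1784) + 21716 = 79069724237/1784 + 21716 = 79108465581/1784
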